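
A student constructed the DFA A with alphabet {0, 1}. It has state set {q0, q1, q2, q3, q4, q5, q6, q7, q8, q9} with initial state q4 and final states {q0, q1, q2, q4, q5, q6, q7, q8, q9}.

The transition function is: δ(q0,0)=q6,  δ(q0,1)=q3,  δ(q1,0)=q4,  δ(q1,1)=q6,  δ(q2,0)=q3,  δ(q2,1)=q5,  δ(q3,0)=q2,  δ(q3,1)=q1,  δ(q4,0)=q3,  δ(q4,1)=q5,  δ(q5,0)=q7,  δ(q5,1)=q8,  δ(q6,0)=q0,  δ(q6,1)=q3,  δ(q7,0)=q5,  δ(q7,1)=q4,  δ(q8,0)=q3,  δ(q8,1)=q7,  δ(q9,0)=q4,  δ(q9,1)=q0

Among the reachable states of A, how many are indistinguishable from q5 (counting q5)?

First remove the unreachable states {q9}; 9 states remain.
Initial partition by acceptance: {q0,q1,q2,q4,q5,q6,q7,q8} | {q3}.
On input 0, block {q0,q1,q2,q4,q5,q6,q7,q8} splits into {q0,q1,q5,q6,q7} and {q2,q4,q8}.
Split {q0,q1,q5,q6,q7} by δ(·,0) → {q0,q5,q6,q7} and {q1}.
On input 1, block {q0,q5,q6,q7} splits into {q0,q6} and {q5,q7}.
No further refinement is possible. Final partition (5 blocks): {q0,q6} | {q3} | {q2,q4,q8} | {q1} | {q5,q7}.
The equivalence class containing q5 is {q5,q7}, of size 2.

2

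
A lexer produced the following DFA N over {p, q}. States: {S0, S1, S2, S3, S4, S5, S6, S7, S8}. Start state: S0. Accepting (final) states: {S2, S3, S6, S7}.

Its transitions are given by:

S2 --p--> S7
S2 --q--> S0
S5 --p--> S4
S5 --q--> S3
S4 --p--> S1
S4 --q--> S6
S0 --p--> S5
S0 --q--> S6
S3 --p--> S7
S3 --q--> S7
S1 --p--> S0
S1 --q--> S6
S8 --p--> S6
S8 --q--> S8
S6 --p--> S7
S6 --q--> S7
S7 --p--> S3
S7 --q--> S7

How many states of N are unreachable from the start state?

2

No path from S0 leads to S2, S8; the other 7 states are all reachable.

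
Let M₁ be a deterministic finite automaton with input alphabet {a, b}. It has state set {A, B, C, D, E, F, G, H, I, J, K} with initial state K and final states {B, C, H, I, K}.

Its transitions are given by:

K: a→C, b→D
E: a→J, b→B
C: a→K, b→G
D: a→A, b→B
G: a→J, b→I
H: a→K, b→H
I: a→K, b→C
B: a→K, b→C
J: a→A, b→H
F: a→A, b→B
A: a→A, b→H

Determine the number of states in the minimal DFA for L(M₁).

First remove the unreachable states {E,F}; 9 states remain.
Initial partition by acceptance: {B,C,H,I,K} | {A,D,G,J}.
Split {B,C,H,I,K} by δ(·,b) → {B,H,I} and {C,K}.
Refine {B,H,I} on symbol b: members go to different blocks, giving {B,I} and {H}.
Split {A,D,G,J} by δ(·,b) → {A,J} and {D,G}.
The partition is now stable with 5 blocks: {B,I} | {A,J} | {C,K} | {H} | {D,G}.

5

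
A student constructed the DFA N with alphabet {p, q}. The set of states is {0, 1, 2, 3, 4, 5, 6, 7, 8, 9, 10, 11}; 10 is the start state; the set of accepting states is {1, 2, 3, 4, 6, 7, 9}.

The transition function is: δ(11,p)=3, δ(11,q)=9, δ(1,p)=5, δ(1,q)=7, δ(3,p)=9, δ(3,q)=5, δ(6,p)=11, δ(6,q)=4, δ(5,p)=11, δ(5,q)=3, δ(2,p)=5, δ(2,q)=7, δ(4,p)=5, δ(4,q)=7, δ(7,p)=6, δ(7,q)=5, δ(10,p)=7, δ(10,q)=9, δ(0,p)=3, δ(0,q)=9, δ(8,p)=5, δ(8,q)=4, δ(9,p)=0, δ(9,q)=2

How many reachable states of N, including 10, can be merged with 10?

States {1,8} cannot be reached from the start state, so discard them.
P0 = {2,3,4,6,7,9} | {0,5,10,11}.
Split {2,3,4,6,7,9} by δ(·,p) → {2,4,6,9} and {3,7}.
Refine {2,4,6,9} on symbol q: members go to different blocks, giving {2,4} and {6,9}.
Split {0,5,10,11} by δ(·,p) → {0,10,11} and {5}.
The partition is now stable with 5 blocks: {2,4} | {0,10,11} | {3,7} | {6,9} | {5}.
The equivalence class containing 10 is {0,10,11}, of size 3.

3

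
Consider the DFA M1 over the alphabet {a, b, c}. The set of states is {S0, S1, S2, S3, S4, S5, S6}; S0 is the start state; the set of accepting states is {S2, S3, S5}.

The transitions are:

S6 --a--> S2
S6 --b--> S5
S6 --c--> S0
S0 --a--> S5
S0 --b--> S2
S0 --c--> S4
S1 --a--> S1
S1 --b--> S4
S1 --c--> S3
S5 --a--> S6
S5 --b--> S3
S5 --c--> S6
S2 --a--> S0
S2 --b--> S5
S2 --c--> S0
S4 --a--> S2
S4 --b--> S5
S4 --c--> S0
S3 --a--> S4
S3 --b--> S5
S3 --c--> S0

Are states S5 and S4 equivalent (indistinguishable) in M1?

No

States {S1} cannot be reached from the start state, so discard them.
Start with accepting vs non-accepting: {S2,S3,S5} | {S0,S4,S6}.
The partition is now stable with 2 blocks: {S2,S3,S5} | {S0,S4,S6}.
S5 and S4 end up in different blocks, so they are distinguishable. For instance, the string 'ε' is accepted from only S5.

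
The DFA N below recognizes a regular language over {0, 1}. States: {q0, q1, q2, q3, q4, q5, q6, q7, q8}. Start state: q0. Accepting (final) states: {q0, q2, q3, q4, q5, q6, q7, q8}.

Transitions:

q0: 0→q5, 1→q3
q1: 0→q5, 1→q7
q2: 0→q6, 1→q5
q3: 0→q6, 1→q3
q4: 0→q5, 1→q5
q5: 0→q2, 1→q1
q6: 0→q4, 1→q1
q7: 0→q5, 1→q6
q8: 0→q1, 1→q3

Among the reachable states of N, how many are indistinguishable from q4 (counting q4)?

States {q8} cannot be reached from the start state, so discard them.
P0 = {q0,q2,q3,q4,q5,q6,q7} | {q1}.
Refine {q0,q2,q3,q4,q5,q6,q7} on symbol 1: members go to different blocks, giving {q0,q2,q3,q4,q7} and {q5,q6}.
Refine {q0,q2,q3,q4,q7} on symbol 1: members go to different blocks, giving {q2,q4,q7} and {q0,q3}.
No further refinement is possible. Final partition (4 blocks): {q2,q4,q7} | {q1} | {q5,q6} | {q0,q3}.
State q4 belongs to the block {q2,q4,q7}, which has 3 states.

3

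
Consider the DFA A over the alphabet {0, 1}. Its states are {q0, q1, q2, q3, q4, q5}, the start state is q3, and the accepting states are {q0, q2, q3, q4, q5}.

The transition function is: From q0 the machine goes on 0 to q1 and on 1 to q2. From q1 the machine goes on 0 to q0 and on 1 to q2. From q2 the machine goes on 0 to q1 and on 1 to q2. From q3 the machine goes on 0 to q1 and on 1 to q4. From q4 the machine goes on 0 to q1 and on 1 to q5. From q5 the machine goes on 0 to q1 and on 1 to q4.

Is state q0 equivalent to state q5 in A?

Yes

Every state is reachable, so we keep all 6.
Initial partition by acceptance: {q0,q2,q3,q4,q5} | {q1}.
The partition is now stable with 2 blocks: {q0,q2,q3,q4,q5} | {q1}.
q0 and q5 lie in the same block of the stable partition, so they are equivalent — no string distinguishes them.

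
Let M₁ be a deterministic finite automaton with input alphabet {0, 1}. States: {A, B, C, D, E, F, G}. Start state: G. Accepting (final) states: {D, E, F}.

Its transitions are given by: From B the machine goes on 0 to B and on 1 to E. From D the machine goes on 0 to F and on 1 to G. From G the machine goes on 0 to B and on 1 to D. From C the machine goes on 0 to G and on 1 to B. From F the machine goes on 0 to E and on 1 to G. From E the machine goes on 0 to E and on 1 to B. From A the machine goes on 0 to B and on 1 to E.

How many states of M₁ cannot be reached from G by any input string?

No path from G leads to A, C; the other 5 states are all reachable.

2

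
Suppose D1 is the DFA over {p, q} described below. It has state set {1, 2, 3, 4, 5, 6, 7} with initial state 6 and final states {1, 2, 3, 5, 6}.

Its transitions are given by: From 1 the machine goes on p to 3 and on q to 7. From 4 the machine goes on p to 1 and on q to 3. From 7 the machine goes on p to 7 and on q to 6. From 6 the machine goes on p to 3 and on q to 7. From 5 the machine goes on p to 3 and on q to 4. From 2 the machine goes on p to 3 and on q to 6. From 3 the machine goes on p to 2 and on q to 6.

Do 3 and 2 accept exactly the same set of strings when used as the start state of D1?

Yes

First remove the unreachable states {1,4,5}; 4 states remain.
Initial partition by acceptance: {2,3,6} | {7}.
Split {2,3,6} by δ(·,q) → {2,3} and {6}.
Stable partition: {2,3} | {7} | {6} — 3 equivalence classes.
3 and 2 lie in the same block of the stable partition, so they are equivalent — no string distinguishes them.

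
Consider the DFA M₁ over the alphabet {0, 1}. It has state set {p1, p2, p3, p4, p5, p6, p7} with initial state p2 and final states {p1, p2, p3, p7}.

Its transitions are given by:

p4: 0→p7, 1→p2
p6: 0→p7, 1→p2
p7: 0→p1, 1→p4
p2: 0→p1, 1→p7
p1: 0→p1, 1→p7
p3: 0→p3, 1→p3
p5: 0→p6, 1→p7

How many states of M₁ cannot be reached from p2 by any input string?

BFS from p2 reaches {p1, p2, p4, p7}; the 3 state(s) p3, p5, p6 are never visited.

3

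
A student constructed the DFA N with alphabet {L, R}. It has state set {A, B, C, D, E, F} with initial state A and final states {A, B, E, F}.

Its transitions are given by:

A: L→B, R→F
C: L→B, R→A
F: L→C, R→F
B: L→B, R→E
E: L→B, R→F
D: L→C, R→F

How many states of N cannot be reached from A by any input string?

No path from A leads to D; the other 5 states are all reachable.

1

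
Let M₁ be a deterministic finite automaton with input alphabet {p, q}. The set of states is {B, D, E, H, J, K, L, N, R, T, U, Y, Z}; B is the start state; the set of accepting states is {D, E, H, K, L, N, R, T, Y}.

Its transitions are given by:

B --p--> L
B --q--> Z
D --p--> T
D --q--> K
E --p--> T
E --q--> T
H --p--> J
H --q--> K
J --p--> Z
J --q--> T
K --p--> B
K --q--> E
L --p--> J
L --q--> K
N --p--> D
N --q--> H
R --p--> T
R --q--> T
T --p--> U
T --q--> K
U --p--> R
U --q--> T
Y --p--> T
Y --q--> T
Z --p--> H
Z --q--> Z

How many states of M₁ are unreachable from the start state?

Starting at B and following transitions, the reachable set is {B, E, H, J, K, L, R, T, U, Z}. That leaves D, N, Y unreachable — 3 in total.

3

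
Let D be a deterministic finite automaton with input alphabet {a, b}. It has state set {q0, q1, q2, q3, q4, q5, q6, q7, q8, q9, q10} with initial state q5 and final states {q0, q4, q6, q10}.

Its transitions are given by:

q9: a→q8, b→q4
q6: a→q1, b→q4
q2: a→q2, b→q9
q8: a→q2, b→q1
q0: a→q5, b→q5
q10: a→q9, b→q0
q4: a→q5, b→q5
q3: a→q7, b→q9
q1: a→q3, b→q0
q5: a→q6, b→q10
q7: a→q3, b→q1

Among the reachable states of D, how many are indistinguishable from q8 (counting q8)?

4

Every state is reachable, so we keep all 11.
P0 = {q0,q4,q6,q10} | {q1,q2,q3,q5,q7,q8,q9}.
Refine {q0,q4,q6,q10} on symbol b: members go to different blocks, giving {q0,q4} and {q6,q10}.
Refine {q1,q2,q3,q5,q7,q8,q9} on symbol a: members go to different blocks, giving {q1,q2,q3,q7,q8,q9} and {q5}.
Refine {q1,q2,q3,q7,q8,q9} on symbol b: members go to different blocks, giving {q2,q3,q7,q8} and {q1,q9}.
The partition is now stable with 5 blocks: {q0,q4} | {q2,q3,q7,q8} | {q6,q10} | {q5} | {q1,q9}.
State q8 belongs to the block {q2,q3,q7,q8}, which has 4 states.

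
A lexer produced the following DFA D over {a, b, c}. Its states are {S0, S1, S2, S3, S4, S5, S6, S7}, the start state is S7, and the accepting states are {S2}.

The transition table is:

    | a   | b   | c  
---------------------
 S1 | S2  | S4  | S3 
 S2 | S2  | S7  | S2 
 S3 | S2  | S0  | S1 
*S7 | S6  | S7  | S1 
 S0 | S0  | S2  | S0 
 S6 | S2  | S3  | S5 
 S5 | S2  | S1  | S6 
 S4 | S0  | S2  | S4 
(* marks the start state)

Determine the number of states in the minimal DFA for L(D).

Every state is reachable, so we keep all 8.
P0 = {S2} | {S0,S1,S3,S4,S5,S6,S7}.
On input a, block {S0,S1,S3,S4,S5,S6,S7} splits into {S1,S3,S5,S6} and {S0,S4,S7}.
Split {S1,S3,S5,S6} by δ(·,b) → {S1,S3} and {S5,S6}.
Split {S0,S4,S7} by δ(·,a) → {S0,S4} and {S7}.
Stable partition: {S2} | {S1,S3} | {S0,S4} | {S5,S6} | {S7} — 5 equivalence classes.

5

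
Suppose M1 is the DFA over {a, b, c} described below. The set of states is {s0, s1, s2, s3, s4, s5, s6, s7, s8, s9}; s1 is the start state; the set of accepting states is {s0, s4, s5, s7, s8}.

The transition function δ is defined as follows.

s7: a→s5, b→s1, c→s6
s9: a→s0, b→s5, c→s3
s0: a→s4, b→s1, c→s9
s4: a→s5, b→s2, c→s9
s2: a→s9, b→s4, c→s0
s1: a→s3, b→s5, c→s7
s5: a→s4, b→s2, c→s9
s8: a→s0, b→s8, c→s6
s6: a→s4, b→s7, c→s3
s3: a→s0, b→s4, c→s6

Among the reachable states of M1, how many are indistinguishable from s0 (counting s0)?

4

States {s8} cannot be reached from the start state, so discard them.
P0 = {s0,s4,s5,s7} | {s1,s2,s3,s6,s9}.
Split {s1,s2,s3,s6,s9} by δ(·,a) → {s3,s6,s9} and {s1,s2}.
Stable partition: {s0,s4,s5,s7} | {s3,s6,s9} | {s1,s2} — 3 equivalence classes.
The equivalence class containing s0 is {s0,s4,s5,s7}, of size 4.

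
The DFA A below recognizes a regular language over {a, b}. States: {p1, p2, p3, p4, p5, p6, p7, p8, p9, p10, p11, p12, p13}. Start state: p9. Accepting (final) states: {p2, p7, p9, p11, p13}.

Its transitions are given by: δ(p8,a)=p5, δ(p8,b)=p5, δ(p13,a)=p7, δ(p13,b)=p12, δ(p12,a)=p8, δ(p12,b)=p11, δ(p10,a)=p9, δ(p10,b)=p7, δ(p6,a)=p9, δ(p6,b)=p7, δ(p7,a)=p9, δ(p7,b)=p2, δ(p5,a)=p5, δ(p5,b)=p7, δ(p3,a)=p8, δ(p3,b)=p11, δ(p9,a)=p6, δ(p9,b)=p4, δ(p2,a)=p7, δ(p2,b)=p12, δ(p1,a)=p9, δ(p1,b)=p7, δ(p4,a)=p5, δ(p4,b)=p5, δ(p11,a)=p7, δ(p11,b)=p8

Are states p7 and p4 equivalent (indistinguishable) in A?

No

Reachable states from the start: {p2,p4,p5,p6,p7,p8,p9,p11,p12}. Unreachable: {p1,p3,p10,p13} — drop them.
P0 = {p2,p7,p9,p11} | {p4,p5,p6,p8,p12}.
On input a, block {p2,p7,p9,p11} splits into {p2,p7,p11} and {p9}.
On input a, block {p2,p7,p11} splits into {p2,p11} and {p7}.
On input a, block {p4,p5,p6,p8,p12} splits into {p4,p5,p8,p12} and {p6}.
Refine {p4,p5,p8,p12} on symbol b: members go to different blocks, giving {p4,p8} and {p5} and {p12}.
Refine {p2,p11} on symbol b: members go to different blocks, giving {p2} and {p11}.
Stable partition: {p2} | {p4,p8} | {p9} | {p7} | {p6} | {p5} | {p12} | {p11} — 8 equivalence classes.
p7 and p4 end up in different blocks, so they are distinguishable. For instance, the string 'ε' is accepted from only p7.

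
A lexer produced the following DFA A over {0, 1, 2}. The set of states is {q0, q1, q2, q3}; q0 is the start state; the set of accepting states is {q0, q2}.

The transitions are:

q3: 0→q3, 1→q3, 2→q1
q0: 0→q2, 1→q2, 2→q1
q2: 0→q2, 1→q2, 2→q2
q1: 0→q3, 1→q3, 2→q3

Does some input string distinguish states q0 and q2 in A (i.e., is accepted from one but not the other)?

Every state is reachable, so we keep all 4.
Start with accepting vs non-accepting: {q0,q2} | {q1,q3}.
Split {q0,q2} by δ(·,2) → {q0} and {q2}.
The partition is now stable with 3 blocks: {q0} | {q1,q3} | {q2}.
q0 and q2 end up in different blocks, so they are distinguishable. For instance, the string '2' is accepted from only q2.

Yes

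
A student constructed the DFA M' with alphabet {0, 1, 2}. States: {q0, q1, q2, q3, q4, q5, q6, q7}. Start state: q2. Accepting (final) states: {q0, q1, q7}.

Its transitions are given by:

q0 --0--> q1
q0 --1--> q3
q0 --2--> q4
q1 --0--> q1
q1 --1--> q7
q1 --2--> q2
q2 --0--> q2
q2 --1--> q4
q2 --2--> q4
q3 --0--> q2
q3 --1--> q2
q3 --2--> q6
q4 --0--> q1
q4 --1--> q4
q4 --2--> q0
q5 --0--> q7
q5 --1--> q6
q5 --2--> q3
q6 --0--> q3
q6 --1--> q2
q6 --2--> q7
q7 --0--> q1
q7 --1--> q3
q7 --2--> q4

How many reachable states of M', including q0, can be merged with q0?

2

Reachable states from the start: {q0,q1,q2,q3,q4,q6,q7}. Unreachable: {q5} — drop them.
Initial partition by acceptance: {q0,q1,q7} | {q2,q3,q4,q6}.
On input 1, block {q0,q1,q7} splits into {q0,q7} and {q1}.
Refine {q2,q3,q4,q6} on symbol 0: members go to different blocks, giving {q2,q3,q6} and {q4}.
Split {q2,q3,q6} by δ(·,1) → {q3,q6} and {q2}.
Refine {q3,q6} on symbol 0: members go to different blocks, giving {q3} and {q6}.
No further refinement is possible. Final partition (6 blocks): {q0,q7} | {q3} | {q1} | {q4} | {q2} | {q6}.
State q0 belongs to the block {q0,q7}, which has 2 states.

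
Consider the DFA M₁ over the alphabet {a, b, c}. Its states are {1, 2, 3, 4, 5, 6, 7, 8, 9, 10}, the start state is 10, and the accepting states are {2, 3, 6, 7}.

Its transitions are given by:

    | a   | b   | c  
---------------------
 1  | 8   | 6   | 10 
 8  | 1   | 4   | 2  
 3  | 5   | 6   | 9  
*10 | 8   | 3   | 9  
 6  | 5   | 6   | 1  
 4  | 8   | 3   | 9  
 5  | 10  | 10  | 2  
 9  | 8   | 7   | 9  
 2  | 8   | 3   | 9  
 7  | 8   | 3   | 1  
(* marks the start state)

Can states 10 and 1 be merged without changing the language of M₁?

Yes

All states are reachable from the start state.
P0 = {2,3,6,7} | {1,4,5,8,9,10}.
On input b, block {1,4,5,8,9,10} splits into {1,4,9,10} and {5,8}.
Stable partition: {2,3,6,7} | {1,4,9,10} | {5,8} — 3 equivalence classes.
10 and 1 lie in the same block of the stable partition, so they are equivalent — no string distinguishes them.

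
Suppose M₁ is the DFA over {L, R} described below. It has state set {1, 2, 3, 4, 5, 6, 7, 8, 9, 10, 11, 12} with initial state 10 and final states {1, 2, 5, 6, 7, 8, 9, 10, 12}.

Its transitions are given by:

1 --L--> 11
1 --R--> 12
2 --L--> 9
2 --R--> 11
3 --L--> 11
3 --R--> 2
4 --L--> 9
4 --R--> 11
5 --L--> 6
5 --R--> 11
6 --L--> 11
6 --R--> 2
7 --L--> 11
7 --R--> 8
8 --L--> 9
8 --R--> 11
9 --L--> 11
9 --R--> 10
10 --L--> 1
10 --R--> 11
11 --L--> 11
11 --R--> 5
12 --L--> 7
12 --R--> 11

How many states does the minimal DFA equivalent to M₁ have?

States {3,4} cannot be reached from the start state, so discard them.
P0 = {1,2,5,6,7,8,9,10,12} | {11}.
On input L, block {1,2,5,6,7,8,9,10,12} splits into {2,5,8,10,12} and {1,6,7,9}.
The partition is now stable with 3 blocks: {2,5,8,10,12} | {11} | {1,6,7,9}.

3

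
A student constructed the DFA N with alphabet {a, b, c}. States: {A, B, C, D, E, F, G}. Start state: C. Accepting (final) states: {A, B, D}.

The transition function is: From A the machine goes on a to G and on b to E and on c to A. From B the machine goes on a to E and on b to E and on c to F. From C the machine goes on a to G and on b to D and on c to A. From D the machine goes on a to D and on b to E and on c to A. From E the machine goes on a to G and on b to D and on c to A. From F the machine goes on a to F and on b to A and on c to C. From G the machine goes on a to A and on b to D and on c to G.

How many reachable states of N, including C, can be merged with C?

2

First remove the unreachable states {B,F}; 5 states remain.
P0 = {A,D} | {C,E,G}.
Split {A,D} by δ(·,a) → {A} and {D}.
On input a, block {C,E,G} splits into {C,E} and {G}.
Stable partition: {A} | {C,E} | {D} | {G} — 4 equivalence classes.
State C belongs to the block {C,E}, which has 2 states.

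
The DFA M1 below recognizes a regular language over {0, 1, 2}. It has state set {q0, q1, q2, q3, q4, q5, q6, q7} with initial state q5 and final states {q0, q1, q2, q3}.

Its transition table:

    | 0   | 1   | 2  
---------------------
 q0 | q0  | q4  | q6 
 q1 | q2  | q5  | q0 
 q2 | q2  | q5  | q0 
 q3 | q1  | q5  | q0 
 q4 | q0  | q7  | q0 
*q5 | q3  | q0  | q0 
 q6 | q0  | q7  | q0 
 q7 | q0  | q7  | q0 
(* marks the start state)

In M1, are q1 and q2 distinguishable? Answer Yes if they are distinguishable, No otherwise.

Start with accepting vs non-accepting: {q0,q1,q2,q3} | {q4,q5,q6,q7}.
Refine {q0,q1,q2,q3} on symbol 2: members go to different blocks, giving {q1,q2,q3} and {q0}.
Refine {q4,q5,q6,q7} on symbol 0: members go to different blocks, giving {q4,q6,q7} and {q5}.
Stable partition: {q1,q2,q3} | {q4,q6,q7} | {q0} | {q5} — 4 equivalence classes.
q1 and q2 lie in the same block of the stable partition, so they are equivalent — no string distinguishes them.

No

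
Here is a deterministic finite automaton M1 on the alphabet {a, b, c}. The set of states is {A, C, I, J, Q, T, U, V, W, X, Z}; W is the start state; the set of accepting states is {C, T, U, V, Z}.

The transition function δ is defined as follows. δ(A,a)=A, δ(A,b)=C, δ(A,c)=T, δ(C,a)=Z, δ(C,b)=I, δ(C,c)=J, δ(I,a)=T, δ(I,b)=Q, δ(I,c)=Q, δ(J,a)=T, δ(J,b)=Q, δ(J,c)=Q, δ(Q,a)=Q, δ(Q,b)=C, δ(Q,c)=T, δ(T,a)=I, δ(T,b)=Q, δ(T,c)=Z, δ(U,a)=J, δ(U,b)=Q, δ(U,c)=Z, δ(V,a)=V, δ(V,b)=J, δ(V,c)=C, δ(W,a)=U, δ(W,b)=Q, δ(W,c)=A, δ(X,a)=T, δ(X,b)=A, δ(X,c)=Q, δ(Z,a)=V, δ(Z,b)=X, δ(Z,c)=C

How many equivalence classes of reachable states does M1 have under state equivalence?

5

Every state is reachable, so we keep all 11.
P0 = {C,T,U,V,Z} | {A,I,J,Q,W,X}.
On input a, block {C,T,U,V,Z} splits into {C,V,Z} and {T,U}.
On input c, block {C,V,Z} splits into {V,Z} and {C}.
Refine {A,I,J,Q,W,X} on symbol a: members go to different blocks, giving {I,J,W,X} and {A,Q}.
The partition is now stable with 5 blocks: {V,Z} | {I,J,W,X} | {T,U} | {C} | {A,Q}.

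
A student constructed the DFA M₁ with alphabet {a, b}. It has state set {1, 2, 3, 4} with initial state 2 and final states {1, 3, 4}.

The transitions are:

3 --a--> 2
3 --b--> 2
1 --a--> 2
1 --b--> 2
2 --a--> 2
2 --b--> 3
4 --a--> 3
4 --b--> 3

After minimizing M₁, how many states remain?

Reachable states from the start: {2,3}. Unreachable: {1,4} — drop them.
P0 = {3} | {2}.
No further refinement is possible. Final partition (2 blocks): {3} | {2}.

2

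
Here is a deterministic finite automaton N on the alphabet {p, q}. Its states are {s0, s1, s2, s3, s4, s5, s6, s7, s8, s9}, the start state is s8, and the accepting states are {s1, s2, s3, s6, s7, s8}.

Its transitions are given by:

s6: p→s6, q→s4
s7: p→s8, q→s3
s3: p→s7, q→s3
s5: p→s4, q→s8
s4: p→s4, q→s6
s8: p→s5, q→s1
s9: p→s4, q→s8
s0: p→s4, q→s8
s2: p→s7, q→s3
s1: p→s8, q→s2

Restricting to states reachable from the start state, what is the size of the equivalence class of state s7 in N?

Reachable states from the start: {s1,s2,s3,s4,s5,s6,s7,s8}. Unreachable: {s0,s9} — drop them.
Initial partition by acceptance: {s1,s2,s3,s6,s7,s8} | {s4,s5}.
Split {s1,s2,s3,s6,s7,s8} by δ(·,p) → {s1,s2,s3,s6,s7} and {s8}.
Split {s1,s2,s3,s6,s7} by δ(·,p) → {s2,s3,s6} and {s1,s7}.
On input p, block {s2,s3,s6} splits into {s2,s3} and {s6}.
On input q, block {s4,s5} splits into {s4} and {s5}.
No further refinement is possible. Final partition (6 blocks): {s2,s3} | {s4} | {s8} | {s1,s7} | {s6} | {s5}.
State s7 belongs to the block {s1,s7}, which has 2 states.

2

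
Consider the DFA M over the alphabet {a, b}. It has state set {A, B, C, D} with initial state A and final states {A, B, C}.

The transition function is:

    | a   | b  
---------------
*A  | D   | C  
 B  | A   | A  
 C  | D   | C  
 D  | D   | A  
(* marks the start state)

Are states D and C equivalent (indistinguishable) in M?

States {B} cannot be reached from the start state, so discard them.
Start with accepting vs non-accepting: {A,C} | {D}.
Stable partition: {A,C} | {D} — 2 equivalence classes.
D and C end up in different blocks, so they are distinguishable. For instance, the string 'ε' is accepted from only C.

No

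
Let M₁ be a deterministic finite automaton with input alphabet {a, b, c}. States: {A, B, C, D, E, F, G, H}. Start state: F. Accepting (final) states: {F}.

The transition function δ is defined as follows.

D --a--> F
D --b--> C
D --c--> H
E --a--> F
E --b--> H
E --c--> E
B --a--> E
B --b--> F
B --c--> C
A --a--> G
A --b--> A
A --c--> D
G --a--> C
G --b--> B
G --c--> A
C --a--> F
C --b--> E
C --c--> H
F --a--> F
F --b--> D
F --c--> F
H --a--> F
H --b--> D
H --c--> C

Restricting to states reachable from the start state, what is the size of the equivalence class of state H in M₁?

4

States {A,B,G} cannot be reached from the start state, so discard them.
Initial partition by acceptance: {F} | {C,D,E,H}.
Stable partition: {F} | {C,D,E,H} — 2 equivalence classes.
The equivalence class containing H is {C,D,E,H}, of size 4.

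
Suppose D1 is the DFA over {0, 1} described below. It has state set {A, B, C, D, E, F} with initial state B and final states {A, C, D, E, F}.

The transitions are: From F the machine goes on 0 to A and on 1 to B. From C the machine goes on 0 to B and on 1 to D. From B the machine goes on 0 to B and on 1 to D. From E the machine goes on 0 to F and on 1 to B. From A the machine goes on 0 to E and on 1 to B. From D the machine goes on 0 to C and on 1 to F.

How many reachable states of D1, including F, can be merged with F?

3

Start with accepting vs non-accepting: {A,C,D,E,F} | {B}.
Refine {A,C,D,E,F} on symbol 0: members go to different blocks, giving {A,D,E,F} and {C}.
Refine {A,D,E,F} on symbol 0: members go to different blocks, giving {A,E,F} and {D}.
Stable partition: {A,E,F} | {B} | {C} | {D} — 4 equivalence classes.
The equivalence class containing F is {A,E,F}, of size 3.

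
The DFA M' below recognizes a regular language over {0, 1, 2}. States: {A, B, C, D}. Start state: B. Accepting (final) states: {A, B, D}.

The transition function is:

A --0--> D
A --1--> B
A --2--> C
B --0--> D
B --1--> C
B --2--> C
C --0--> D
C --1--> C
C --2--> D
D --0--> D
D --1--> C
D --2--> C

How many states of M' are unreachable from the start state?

1

Starting at B and following transitions, the reachable set is {B, C, D}. That leaves A unreachable — 1 in total.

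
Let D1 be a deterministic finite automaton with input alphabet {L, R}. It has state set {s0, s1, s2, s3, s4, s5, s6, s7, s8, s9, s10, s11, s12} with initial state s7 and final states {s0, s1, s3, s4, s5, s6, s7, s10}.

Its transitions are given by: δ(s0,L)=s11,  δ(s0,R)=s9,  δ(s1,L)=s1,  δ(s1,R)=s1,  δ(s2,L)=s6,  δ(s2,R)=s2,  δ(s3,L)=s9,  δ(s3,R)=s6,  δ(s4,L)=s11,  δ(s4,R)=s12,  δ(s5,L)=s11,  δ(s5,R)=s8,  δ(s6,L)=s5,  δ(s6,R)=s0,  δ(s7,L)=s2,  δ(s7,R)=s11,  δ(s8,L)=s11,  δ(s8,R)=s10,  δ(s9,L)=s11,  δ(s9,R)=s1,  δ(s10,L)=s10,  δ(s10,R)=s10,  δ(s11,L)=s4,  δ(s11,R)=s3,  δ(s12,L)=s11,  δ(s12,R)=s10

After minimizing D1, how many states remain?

All states are reachable from the start state.
P0 = {s0,s1,s3,s4,s5,s6,s7,s10} | {s2,s8,s9,s11,s12}.
On input L, block {s0,s1,s3,s4,s5,s6,s7,s10} splits into {s0,s3,s4,s5,s7} and {s1,s6,s10}.
On input R, block {s0,s3,s4,s5,s7} splits into {s0,s4,s5,s7} and {s3}.
Split {s2,s8,s9,s11,s12} by δ(·,L) → {s8,s9,s12} and {s2} and {s11}.
Split {s0,s4,s5,s7} by δ(·,L) → {s0,s4,s5} and {s7}.
Refine {s1,s6,s10} on symbol L: members go to different blocks, giving {s1,s10} and {s6}.
No further refinement is possible. Final partition (8 blocks): {s0,s4,s5} | {s8,s9,s12} | {s1,s10} | {s3} | {s2} | {s11} | {s7} | {s6}.

8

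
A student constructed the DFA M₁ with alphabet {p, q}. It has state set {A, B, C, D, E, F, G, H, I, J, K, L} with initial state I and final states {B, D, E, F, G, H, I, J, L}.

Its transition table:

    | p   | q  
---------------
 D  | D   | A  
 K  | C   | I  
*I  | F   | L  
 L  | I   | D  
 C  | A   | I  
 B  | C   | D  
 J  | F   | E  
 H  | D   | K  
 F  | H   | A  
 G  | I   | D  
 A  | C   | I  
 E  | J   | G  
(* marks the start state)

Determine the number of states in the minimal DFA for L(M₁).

4

Reachable states from the start: {A,C,D,F,H,I,K,L}. Unreachable: {B,E,G,J} — drop them.
Initial partition by acceptance: {D,F,H,I,L} | {A,C,K}.
On input q, block {D,F,H,I,L} splits into {D,F,H} and {I,L}.
On input p, block {I,L} splits into {I} and {L}.
No further refinement is possible. Final partition (4 blocks): {D,F,H} | {A,C,K} | {I} | {L}.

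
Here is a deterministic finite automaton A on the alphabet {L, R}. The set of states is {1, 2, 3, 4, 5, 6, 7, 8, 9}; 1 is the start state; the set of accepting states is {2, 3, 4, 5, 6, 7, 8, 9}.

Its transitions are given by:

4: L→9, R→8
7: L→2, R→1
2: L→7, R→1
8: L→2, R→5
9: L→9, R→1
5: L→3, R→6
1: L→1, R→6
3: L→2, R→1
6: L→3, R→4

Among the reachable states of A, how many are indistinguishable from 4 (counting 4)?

4

P0 = {2,3,4,5,6,7,8,9} | {1}.
On input R, block {2,3,4,5,6,7,8,9} splits into {2,3,7,9} and {4,5,6,8}.
No further refinement is possible. Final partition (3 blocks): {2,3,7,9} | {1} | {4,5,6,8}.
State 4 belongs to the block {4,5,6,8}, which has 4 states.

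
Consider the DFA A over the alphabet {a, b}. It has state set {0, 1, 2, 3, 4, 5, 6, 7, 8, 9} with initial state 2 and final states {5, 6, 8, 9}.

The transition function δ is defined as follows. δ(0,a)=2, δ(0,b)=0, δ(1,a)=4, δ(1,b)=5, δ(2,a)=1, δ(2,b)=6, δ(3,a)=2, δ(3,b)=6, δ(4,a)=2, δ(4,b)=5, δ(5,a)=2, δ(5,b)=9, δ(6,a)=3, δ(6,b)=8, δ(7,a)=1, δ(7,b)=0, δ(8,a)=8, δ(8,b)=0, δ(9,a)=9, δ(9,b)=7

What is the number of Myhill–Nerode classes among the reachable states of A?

Every state is reachable, so we keep all 10.
Start with accepting vs non-accepting: {5,6,8,9} | {0,1,2,3,4,7}.
Split {5,6,8,9} by δ(·,a) → {5,6} and {8,9}.
Refine {0,1,2,3,4,7} on symbol b: members go to different blocks, giving {1,2,3,4} and {0,7}.
No further refinement is possible. Final partition (4 blocks): {5,6} | {1,2,3,4} | {8,9} | {0,7}.

4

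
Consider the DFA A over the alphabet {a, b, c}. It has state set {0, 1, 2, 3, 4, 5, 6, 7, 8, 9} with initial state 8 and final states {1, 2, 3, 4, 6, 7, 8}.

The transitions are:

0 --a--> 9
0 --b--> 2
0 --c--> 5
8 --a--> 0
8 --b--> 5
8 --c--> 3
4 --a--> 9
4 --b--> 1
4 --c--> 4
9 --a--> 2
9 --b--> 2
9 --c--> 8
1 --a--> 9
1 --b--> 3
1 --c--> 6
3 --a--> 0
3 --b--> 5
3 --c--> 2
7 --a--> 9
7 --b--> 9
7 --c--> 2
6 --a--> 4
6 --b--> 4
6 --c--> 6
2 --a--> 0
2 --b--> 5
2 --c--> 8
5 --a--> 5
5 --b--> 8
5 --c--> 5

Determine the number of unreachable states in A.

No path from 8 leads to 1, 4, 6, 7; the other 6 states are all reachable.

4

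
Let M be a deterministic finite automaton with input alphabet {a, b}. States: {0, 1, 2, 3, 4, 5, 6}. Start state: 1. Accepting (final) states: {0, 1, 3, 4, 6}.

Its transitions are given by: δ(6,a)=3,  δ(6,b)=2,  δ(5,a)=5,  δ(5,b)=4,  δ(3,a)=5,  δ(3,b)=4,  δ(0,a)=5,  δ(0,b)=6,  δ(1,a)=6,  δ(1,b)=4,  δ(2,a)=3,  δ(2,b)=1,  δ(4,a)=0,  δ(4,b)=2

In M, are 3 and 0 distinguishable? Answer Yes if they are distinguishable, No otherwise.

No

All states are reachable from the start state.
Initial partition by acceptance: {0,1,3,4,6} | {2,5}.
Refine {0,1,3,4,6} on symbol a: members go to different blocks, giving {1,4,6} and {0,3}.
Split {1,4,6} by δ(·,a) → {4,6} and {1}.
Split {2,5} by δ(·,a) → {2} and {5}.
Stable partition: {4,6} | {2} | {0,3} | {1} | {5} — 5 equivalence classes.
3 and 0 lie in the same block of the stable partition, so they are equivalent — no string distinguishes them.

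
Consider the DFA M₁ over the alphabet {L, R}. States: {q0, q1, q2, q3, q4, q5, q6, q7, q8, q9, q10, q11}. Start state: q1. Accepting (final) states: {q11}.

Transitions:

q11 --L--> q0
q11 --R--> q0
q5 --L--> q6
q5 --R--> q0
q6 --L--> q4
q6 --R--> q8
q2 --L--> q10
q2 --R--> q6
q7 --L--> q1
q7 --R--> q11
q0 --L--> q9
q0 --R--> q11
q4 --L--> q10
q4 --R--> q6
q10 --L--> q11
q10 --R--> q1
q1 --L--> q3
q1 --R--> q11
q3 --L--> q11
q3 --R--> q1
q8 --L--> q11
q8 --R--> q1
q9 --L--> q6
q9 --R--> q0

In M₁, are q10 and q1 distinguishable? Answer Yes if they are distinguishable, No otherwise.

States {q2,q5,q7} cannot be reached from the start state, so discard them.
Start with accepting vs non-accepting: {q11} | {q0,q1,q3,q4,q6,q8,q9,q10}.
Split {q0,q1,q3,q4,q6,q8,q9,q10} by δ(·,L) → {q0,q1,q4,q6,q9} and {q3,q8,q10}.
Split {q0,q1,q4,q6,q9} by δ(·,L) → {q0,q6,q9} and {q1,q4}.
Refine {q0,q6,q9} on symbol L: members go to different blocks, giving {q0,q9} and {q6}.
On input L, block {q0,q9} splits into {q0} and {q9}.
On input R, block {q1,q4} splits into {q1} and {q4}.
No further refinement is possible. Final partition (7 blocks): {q11} | {q0} | {q3,q8,q10} | {q1} | {q6} | {q9} | {q4}.
q10 and q1 end up in different blocks, so they are distinguishable. For instance, the string 'L' is accepted from only q10.

Yes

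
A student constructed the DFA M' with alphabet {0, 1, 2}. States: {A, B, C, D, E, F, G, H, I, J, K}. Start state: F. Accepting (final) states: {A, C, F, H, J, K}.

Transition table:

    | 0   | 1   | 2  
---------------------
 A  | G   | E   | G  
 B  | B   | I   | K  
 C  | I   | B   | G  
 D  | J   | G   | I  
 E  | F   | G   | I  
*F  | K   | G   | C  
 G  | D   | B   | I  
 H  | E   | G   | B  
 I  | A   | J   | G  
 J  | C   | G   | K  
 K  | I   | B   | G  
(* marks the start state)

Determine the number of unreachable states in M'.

Starting at F and following transitions, the reachable set is {A, B, C, D, E, F, G, I, J, K}. That leaves H unreachable — 1 in total.

1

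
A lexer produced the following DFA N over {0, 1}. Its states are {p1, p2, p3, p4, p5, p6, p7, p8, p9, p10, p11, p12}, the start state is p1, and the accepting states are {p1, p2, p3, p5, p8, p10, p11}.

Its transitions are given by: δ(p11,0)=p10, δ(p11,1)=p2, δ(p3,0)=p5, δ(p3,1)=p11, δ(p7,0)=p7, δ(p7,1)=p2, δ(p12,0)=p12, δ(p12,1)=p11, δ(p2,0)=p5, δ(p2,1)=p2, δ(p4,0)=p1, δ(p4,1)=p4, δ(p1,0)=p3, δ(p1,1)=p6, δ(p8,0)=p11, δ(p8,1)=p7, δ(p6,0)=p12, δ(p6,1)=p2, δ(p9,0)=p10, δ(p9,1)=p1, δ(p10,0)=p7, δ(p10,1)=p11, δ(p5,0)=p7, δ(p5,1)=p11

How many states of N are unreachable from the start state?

BFS from p1 reaches {p1, p2, p3, p5, p6, p7, p10, p11, p12}; the 3 state(s) p4, p8, p9 are never visited.

3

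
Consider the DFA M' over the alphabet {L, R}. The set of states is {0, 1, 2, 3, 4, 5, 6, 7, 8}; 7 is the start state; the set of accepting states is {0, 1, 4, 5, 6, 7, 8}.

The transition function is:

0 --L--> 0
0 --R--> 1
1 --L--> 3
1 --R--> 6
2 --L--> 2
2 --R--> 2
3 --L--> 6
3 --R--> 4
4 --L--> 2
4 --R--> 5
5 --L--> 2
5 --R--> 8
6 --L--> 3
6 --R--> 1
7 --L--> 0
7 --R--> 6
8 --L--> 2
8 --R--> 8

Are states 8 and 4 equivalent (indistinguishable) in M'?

Yes

All states are reachable from the start state.
Initial partition by acceptance: {0,1,4,5,6,7,8} | {2,3}.
On input L, block {0,1,4,5,6,7,8} splits into {1,4,5,6,8} and {0,7}.
Split {2,3} by δ(·,L) → {2} and {3}.
Refine {1,4,5,6,8} on symbol L: members go to different blocks, giving {4,5,8} and {1,6}.
The partition is now stable with 5 blocks: {4,5,8} | {2} | {0,7} | {3} | {1,6}.
8 and 4 lie in the same block of the stable partition, so they are equivalent — no string distinguishes them.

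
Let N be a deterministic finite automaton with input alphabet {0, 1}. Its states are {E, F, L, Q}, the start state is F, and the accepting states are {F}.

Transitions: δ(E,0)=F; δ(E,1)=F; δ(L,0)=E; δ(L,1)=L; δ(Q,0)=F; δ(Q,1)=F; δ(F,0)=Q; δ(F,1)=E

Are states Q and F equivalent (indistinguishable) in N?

No

Reachable states from the start: {E,F,Q}. Unreachable: {L} — drop them.
Start with accepting vs non-accepting: {F} | {E,Q}.
The partition is now stable with 2 blocks: {F} | {E,Q}.
Q and F end up in different blocks, so they are distinguishable. For instance, the string 'ε' is accepted from only F.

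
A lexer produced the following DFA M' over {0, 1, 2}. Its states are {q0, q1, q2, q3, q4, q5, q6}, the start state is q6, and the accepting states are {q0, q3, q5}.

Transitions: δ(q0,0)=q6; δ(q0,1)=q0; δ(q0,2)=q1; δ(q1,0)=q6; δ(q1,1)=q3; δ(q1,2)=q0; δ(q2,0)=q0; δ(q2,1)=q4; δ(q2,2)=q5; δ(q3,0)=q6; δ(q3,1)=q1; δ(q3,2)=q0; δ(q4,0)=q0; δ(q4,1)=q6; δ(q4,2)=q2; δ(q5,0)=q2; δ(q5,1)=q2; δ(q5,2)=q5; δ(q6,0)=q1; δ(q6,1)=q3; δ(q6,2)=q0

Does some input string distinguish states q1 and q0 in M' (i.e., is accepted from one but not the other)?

Reachable states from the start: {q0,q1,q3,q6}. Unreachable: {q2,q4,q5} — drop them.
Start with accepting vs non-accepting: {q0,q3} | {q1,q6}.
On input 1, block {q0,q3} splits into {q0} and {q3}.
No further refinement is possible. Final partition (3 blocks): {q0} | {q1,q6} | {q3}.
q1 and q0 end up in different blocks, so they are distinguishable. For instance, the string 'ε' is accepted from only q0.

Yes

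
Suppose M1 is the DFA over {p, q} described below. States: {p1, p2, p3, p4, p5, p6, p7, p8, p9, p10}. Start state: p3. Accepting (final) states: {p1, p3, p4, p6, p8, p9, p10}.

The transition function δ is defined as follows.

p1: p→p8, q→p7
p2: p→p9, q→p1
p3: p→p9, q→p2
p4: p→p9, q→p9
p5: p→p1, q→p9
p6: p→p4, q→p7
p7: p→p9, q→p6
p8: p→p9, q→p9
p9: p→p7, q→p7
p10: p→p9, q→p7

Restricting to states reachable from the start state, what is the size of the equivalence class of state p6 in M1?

Reachable states from the start: {p1,p2,p3,p4,p6,p7,p8,p9}. Unreachable: {p5,p10} — drop them.
Start with accepting vs non-accepting: {p1,p3,p4,p6,p8,p9} | {p2,p7}.
On input p, block {p1,p3,p4,p6,p8,p9} splits into {p1,p3,p4,p6,p8} and {p9}.
Split {p1,p3,p4,p6,p8} by δ(·,p) → {p3,p4,p8} and {p1,p6}.
Refine {p3,p4,p8} on symbol q: members go to different blocks, giving {p4,p8} and {p3}.
No further refinement is possible. Final partition (5 blocks): {p4,p8} | {p2,p7} | {p9} | {p1,p6} | {p3}.
State p6 belongs to the block {p1,p6}, which has 2 states.

2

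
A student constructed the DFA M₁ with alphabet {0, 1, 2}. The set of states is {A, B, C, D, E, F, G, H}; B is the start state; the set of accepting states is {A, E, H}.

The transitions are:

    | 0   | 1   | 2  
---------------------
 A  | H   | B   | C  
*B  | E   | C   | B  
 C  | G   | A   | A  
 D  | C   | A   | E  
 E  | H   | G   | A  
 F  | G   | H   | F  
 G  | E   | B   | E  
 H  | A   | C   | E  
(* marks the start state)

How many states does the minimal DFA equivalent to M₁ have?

Reachable states from the start: {A,B,C,E,G,H}. Unreachable: {D,F} — drop them.
P0 = {A,E,H} | {B,C,G}.
Split {A,E,H} by δ(·,2) → {E,H} and {A}.
Refine {E,H} on symbol 0: members go to different blocks, giving {E} and {H}.
Refine {B,C,G} on symbol 0: members go to different blocks, giving {B,G} and {C}.
Split {B,G} by δ(·,1) → {B} and {G}.
No further refinement is possible. Final partition (6 blocks): {E} | {B} | {A} | {H} | {C} | {G}.

6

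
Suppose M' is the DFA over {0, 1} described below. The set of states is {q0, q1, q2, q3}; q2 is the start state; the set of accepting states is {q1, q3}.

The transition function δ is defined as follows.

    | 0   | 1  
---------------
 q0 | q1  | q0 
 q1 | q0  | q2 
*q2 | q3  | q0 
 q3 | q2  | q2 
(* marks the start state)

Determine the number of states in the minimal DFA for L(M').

2

Initial partition by acceptance: {q1,q3} | {q0,q2}.
The partition is now stable with 2 blocks: {q1,q3} | {q0,q2}.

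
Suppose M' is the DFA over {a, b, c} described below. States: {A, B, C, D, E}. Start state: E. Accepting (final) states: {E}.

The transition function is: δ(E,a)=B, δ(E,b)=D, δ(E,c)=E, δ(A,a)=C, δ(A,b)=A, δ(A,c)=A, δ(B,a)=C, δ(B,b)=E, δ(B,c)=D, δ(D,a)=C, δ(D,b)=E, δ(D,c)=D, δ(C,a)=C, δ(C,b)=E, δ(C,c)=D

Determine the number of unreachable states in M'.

1

BFS from E reaches {B, C, D, E}; the 1 state(s) A are never visited.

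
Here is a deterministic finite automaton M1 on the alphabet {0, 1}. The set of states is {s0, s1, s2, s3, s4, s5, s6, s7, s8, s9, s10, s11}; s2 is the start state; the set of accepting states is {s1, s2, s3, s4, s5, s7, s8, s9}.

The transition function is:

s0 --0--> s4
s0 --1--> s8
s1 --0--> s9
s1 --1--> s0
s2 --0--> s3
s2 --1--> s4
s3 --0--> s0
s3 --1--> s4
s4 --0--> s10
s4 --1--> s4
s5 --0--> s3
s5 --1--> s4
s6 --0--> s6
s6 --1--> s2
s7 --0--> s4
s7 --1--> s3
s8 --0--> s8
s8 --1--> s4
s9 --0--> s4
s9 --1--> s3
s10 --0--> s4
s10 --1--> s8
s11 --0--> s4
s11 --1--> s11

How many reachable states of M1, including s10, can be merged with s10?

First remove the unreachable states {s1,s5,s6,s7,s9,s11}; 6 states remain.
Initial partition by acceptance: {s2,s3,s4,s8} | {s0,s10}.
On input 0, block {s2,s3,s4,s8} splits into {s2,s8} and {s3,s4}.
Refine {s2,s8} on symbol 0: members go to different blocks, giving {s2} and {s8}.
No further refinement is possible. Final partition (4 blocks): {s2} | {s0,s10} | {s3,s4} | {s8}.
The equivalence class containing s10 is {s0,s10}, of size 2.

2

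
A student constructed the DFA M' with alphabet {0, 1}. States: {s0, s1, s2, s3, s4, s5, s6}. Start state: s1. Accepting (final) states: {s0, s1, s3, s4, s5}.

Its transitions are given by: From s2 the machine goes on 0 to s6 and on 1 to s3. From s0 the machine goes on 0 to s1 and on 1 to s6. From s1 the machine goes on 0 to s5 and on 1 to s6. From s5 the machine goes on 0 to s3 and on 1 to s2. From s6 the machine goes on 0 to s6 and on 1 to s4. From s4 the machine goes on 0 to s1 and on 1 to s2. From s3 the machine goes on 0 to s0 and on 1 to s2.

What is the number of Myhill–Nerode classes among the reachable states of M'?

All states are reachable from the start state.
Initial partition by acceptance: {s0,s1,s3,s4,s5} | {s2,s6}.
No further refinement is possible. Final partition (2 blocks): {s0,s1,s3,s4,s5} | {s2,s6}.

2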